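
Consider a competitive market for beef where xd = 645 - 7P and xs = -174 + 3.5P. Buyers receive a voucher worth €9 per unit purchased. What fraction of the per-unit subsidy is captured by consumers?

Pre-subsidy: 645 - 7P = -174 + 3.5P gives P* = 78, x* = 99.
With the rebate, buyers effectively pay Pb = Ps − 9, where Ps is the price sellers receive.
Demand in terms of Ps becomes xd = 645 − 7(Ps − 9) = 708 - 7Ps. Setting this equal to supply: 708 - 7Ps = -174 + 3.5Ps, so Ps = 84.
Buyers pay Pb = 84 − 9 = 75; x' = -174 + 3.5·84 = 120.
Buyers' price falls by P* − Pb = 78 − 75 = 3; sellers' price rises by Ps − P* = 84 − 78 = 6.
So consumers capture 3/9 = 1/3 of each unit of subsidy.

Consumer share = 1/3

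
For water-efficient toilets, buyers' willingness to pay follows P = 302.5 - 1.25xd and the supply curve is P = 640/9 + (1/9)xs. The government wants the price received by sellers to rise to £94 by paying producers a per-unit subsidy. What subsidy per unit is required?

Required subsidy s = £49 per unit

At a seller price of 94, quantity supplied is -640 + 9·94 = 206.
Buyers absorb 206 only when they pay Pb = 302.5 − 1.25·206 = 45.
s = Ps − Pb = 94 − 45 = 49.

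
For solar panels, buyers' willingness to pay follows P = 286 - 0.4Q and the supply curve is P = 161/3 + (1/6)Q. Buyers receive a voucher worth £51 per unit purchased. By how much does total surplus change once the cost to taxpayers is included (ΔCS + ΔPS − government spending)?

Net change in total surplus = -£2295

Pre-subsidy: 286 - 0.4Q = 161/3 + (1/6)Q gives Q* = 410 and P* = 122.
With the rebate, buyers effectively pay Pb = Ps − 51, where Ps is the price sellers receive.
On the curves, Pb = 286 - 0.4Q and Ps = 161/3 + (1/6)Q; the wedge Ps − Pb = 51 gives 161/3 + (1/6)Q − (286 - 0.4Q) = 51, so Q' = 500.
Then Pb = 286 − 0.4·500 = 86 and Ps = 161/3 + (1/6)·500 = 137.
ΔCS = ½(410 + 500)(122 − 86) = 16380; ΔPS = ½(410 + 500)(137 − 122) = 6825.
Government spending = 51 × 500 = 25500.
Net change = 16380 + 6825 − 25500 = -2295. The loss equals the DWL triangle ½·51·90.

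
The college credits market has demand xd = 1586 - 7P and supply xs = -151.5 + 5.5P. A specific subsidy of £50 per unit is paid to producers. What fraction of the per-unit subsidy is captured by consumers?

Pre-subsidy: 1586 - 7P = -151.5 + 5.5P gives P* = 139, x* = 613.
With the subsidy, sellers receive Ps = Pb + 50 for each unit, where Pb is the price buyers pay.
Supply in terms of Pb becomes xs = -151.5 + 5.5(Pb + 50) = 123.5 + 5.5Pb. Setting this equal to demand: 1586 - 7Pb = 123.5 + 5.5Pb, so Pb = 117.
Sellers receive Ps = 117 + 50 = 167; x' = 1586 − 7·117 = 767.
Buyers' price falls by P* − Pb = 139 − 117 = 22; sellers' price rises by Ps − P* = 167 − 139 = 28.
So consumers capture 22/50 = 0.44 of each unit of subsidy.

Consumer share = 0.44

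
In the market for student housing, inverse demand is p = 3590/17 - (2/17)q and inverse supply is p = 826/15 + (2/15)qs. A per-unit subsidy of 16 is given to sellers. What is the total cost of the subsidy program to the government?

Government cost = 10972

Pre-subsidy: 3590/17 - (2/17)q = 826/15 + (2/15)q gives q* = 622 and p* = 138.
With the subsidy, sellers receive ps = pb + 16 for each unit, where pb is the price buyers pay.
On the curves, pb = 3590/17 - (2/17)q and ps = 826/15 + (2/15)q; the wedge ps − pb = 16 gives 826/15 + (2/15)q − (3590/17 - (2/17)q) = 16, so q' = 685.75.
Then pb = 3590/17 − (2/17)·685.75 = 130.5 and ps = 826/15 + (2/15)·685.75 = 146.5.
Government outlay = subsidy × quantity = 16 × 685.75 = 10972.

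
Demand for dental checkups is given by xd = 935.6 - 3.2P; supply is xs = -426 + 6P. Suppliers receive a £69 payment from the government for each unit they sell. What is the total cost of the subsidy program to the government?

Government cost = £41814

Pre-subsidy: 935.6 - 3.2P = -426 + 6P gives P* = 148, x* = 462.
With the subsidy, sellers receive Ps = Pb + 69 for each unit, where Pb is the price buyers pay.
Supply in terms of Pb becomes xs = -426 + 6(Pb + 69) = -12 + 6Pb. Setting this equal to demand: 935.6 - 3.2Pb = -12 + 6Pb, so Pb = 103.
Sellers receive Ps = 103 + 69 = 172; x' = 935.6 − 3.2·103 = 606.
Government outlay = subsidy × quantity = 69 × 606 = 41814.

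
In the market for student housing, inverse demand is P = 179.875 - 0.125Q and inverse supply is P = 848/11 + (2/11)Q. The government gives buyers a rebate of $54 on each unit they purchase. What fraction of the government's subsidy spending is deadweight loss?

Pre-subsidy: 179.875 - 0.125Q = 848/11 + (2/11)Q gives Q* = 335 and P* = 138.
With the rebate, buyers effectively pay Pb = Ps − 54, where Ps is the price sellers receive.
On the curves, Pb = 179.875 - 0.125Q and Ps = 848/11 + (2/11)Q; the wedge Ps − Pb = 54 gives 848/11 + (2/11)Q − (179.875 - 0.125Q) = 54, so Q' = 511.
Then Pb = 179.875 − 0.125·511 = 116 and Ps = 848/11 + (2/11)·511 = 170.
ΔCS = ½(335 + 511)(138 − 116) = 9306; ΔPS = ½(335 + 511)(170 − 138) = 13536.
Government spending = 54 × 511 = 27594.
DWL = ½ × 54 × (511 − 335) = 4752; fraction = 4752 / 27594 = 88/511.

DWL / government spending = 88/511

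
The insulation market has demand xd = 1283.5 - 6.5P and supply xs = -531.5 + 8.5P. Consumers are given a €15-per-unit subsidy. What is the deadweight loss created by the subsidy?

Deadweight loss = €414.375

Pre-subsidy: 1283.5 - 6.5P = -531.5 + 8.5P gives P* = 121, x* = 497.
With the rebate, buyers effectively pay Pb = Ps − 15, where Ps is the price sellers receive.
Demand in terms of Ps becomes xd = 1283.5 − 6.5(Ps − 15) = 1381 - 6.5Ps. Setting this equal to supply: 1381 - 6.5Ps = -531.5 + 8.5Ps, so Ps = 127.5.
Buyers pay Pb = 127.5 − 15 = 112.5; x' = -531.5 + 8.5·127.5 = 552.25.
The subsidy expands output by 552.25 − 497 = 55.25 past the efficient level; on those units the gap between marginal cost and willingness to pay runs from 0 up to 15.
DWL = ½ × 15 × 55.25 = 414.375.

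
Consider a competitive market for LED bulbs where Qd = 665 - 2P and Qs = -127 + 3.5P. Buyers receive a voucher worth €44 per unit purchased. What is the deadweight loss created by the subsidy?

Deadweight loss = €1232

Pre-subsidy: 665 - 2P = -127 + 3.5P gives P* = 144, Q* = 377.
With the rebate, buyers effectively pay Pb = Ps − 44, where Ps is the price sellers receive.
Demand in terms of Ps becomes Qd = 665 − 2(Ps − 44) = 753 - 2Ps. Setting this equal to supply: 753 - 2Ps = -127 + 3.5Ps, so Ps = 160.
Buyers pay Pb = 160 − 44 = 116; Q' = -127 + 3.5·160 = 433.
The subsidy expands output by 433 − 377 = 56 past the efficient level; on those units the gap between marginal cost and willingness to pay runs from 0 up to 44.
DWL = ½ × 44 × 56 = 1232.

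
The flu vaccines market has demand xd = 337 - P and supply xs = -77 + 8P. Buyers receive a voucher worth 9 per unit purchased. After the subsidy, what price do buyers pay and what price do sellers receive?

Pre-subsidy: 337 - P = -77 + 8P gives P* = 46, x* = 291.
With the rebate, buyers effectively pay Pb = Ps − 9, where Ps is the price sellers receive.
Demand in terms of Ps becomes xd = 337 − 1(Ps − 9) = 346 - Ps. Setting this equal to supply: 346 - Ps = -77 + 8Ps, so Ps = 47.
Buyers pay Pb = 47 − 9 = 38; x' = -77 + 8·47 = 299.

Buyers pay 38; sellers receive 47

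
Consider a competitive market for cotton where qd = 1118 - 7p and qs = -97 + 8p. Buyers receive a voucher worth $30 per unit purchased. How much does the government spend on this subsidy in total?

Government cost = $19890

Pre-subsidy: 1118 - 7p = -97 + 8p gives p* = 81, q* = 551.
With the rebate, buyers effectively pay pb = ps − 30, where ps is the price sellers receive.
Demand in terms of ps becomes qd = 1118 − 7(ps − 30) = 1328 - 7ps. Setting this equal to supply: 1328 - 7ps = -97 + 8ps, so ps = 95.
Buyers pay pb = 95 − 30 = 65; q' = -97 + 8·95 = 663.
Government outlay = subsidy × quantity = 30 × 663 = 19890.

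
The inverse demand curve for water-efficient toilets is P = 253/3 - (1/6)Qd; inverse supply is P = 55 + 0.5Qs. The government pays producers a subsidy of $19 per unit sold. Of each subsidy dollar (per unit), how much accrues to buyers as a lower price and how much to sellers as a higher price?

Pre-subsidy: 253/3 - (1/6)Q = 55 + 0.5Q gives Q* = 44 and P* = 77.
With the subsidy, sellers receive Ps = Pb + 19 for each unit, where Pb is the price buyers pay.
On the curves, Pb = 253/3 - (1/6)Q and Ps = 55 + 0.5Q; the wedge Ps − Pb = 19 gives 55 + 0.5Q − (253/3 - (1/6)Q) = 19, so Q' = 72.5.
Then Pb = 253/3 − (1/6)·72.5 = 72.25 and Ps = 55 + 0.5·72.5 = 91.25.
Buyers' price falls by P* − Pb = 77 − 72.25 = 4.75; sellers' price rises by Ps − P* = 91.25 − 77 = 14.25.

Buyers gain $4.75 per unit; sellers gain $14.25 per unit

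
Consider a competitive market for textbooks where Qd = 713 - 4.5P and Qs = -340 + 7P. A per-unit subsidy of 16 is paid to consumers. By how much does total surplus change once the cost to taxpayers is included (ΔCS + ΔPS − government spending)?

Pre-subsidy: 713 - 4.5P = -340 + 7P gives P* = 2106/23, Q* = 6922/23.
With the rebate, buyers effectively pay Pb = Ps − 16, where Ps is the price sellers receive.
Demand in terms of Ps becomes Qd = 713 − 4.5(Ps − 16) = 785 - 4.5Ps. Setting this equal to supply: 785 - 4.5Ps = -340 + 7Ps, so Ps = 2250/23.
Buyers pay Pb = 2250/23 − 16 = 1882/23; Q' = -340 + 7·(2250/23) = 7930/23.
ΔCS = ½(6922/23 + 7930/23)(2106/23 − 1882/23) = 1663424/529; ΔPS = ½(6922/23 + 7930/23)(2250/23 − 2106/23) = 1069344/529.
Government spending = 16 × 7930/23 = 126880/23.
Net change = 1663424/529 + 1069344/529 − 126880/23 = -8064/23. The loss equals the DWL triangle ½·16·1008/23.

Net change in total surplus = -8064/23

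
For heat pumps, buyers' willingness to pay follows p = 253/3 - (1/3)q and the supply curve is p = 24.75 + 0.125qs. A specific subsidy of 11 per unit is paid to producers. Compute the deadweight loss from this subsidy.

Deadweight loss = 132

Pre-subsidy: 253/3 - (1/3)q = 24.75 + 0.125q gives q* = 130 and p* = 41.
With the subsidy, sellers receive ps = pb + 11 for each unit, where pb is the price buyers pay.
On the curves, pb = 253/3 - (1/3)q and ps = 24.75 + 0.125q; the wedge ps − pb = 11 gives 24.75 + 0.125q − (253/3 - (1/3)q) = 11, so q' = 154.
Then pb = 253/3 − (1/3)·154 = 33 and ps = 24.75 + 0.125·154 = 44.
The subsidy expands output by 154 − 130 = 24 past the efficient level; on those units the gap between marginal cost and willingness to pay runs from 0 up to 11.
DWL = ½ × 11 × 24 = 132.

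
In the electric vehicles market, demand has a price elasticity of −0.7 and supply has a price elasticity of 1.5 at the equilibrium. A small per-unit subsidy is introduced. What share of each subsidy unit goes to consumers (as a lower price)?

Consumer share = 15/22

For a small subsidy around the equilibrium, the benefit split depends on the relative slopes, which at a point are proportional to the elasticities.
Buyer share = εs/(εs + |εd|) = 1.5/(1.5 + 0.7) = 15/22; seller share = |εd|/(εs + |εd|) = 7/22.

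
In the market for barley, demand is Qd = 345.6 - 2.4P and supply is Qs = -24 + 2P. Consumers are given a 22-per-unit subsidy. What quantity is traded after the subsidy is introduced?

Pre-subsidy: 345.6 - 2.4P = -24 + 2P gives P* = 84, Q* = 144.
With the rebate, buyers effectively pay Pb = Ps − 22, where Ps is the price sellers receive.
Demand in terms of Ps becomes Qd = 345.6 − 2.4(Ps − 22) = 398.4 - 2.4Ps. Setting this equal to supply: 398.4 - 2.4Ps = -24 + 2Ps, so Ps = 96.
Buyers pay Pb = 96 − 22 = 74; Q' = -24 + 2·96 = 168.

Q' = 168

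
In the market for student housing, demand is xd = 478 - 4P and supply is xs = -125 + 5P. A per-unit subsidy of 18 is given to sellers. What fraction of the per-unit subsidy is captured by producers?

Producer share = 4/9

Pre-subsidy: 478 - 4P = -125 + 5P gives P* = 67, x* = 210.
With the subsidy, sellers receive Ps = Pb + 18 for each unit, where Pb is the price buyers pay.
Supply in terms of Pb becomes xs = -125 + 5(Pb + 18) = -35 + 5Pb. Setting this equal to demand: 478 - 4Pb = -35 + 5Pb, so Pb = 57.
Sellers receive Ps = 57 + 18 = 75; x' = 478 − 4·57 = 250.
Buyers' price falls by P* − Pb = 67 − 57 = 10; sellers' price rises by Ps − P* = 75 − 67 = 8.
So producers capture 8/18 = 4/9 of each unit of subsidy.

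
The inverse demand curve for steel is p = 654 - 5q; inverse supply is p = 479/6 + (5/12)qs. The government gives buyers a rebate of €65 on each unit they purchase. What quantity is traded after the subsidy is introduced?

q' = 118

Pre-subsidy: 654 - 5q = 479/6 + (5/12)q gives q* = 106 and p* = 124.
With the rebate, buyers effectively pay pb = ps − 65, where ps is the price sellers receive.
On the curves, pb = 654 - 5q and ps = 479/6 + (5/12)q; the wedge ps − pb = 65 gives 479/6 + (5/12)q − (654 - 5q) = 65, so q' = 118.
Then pb = 654 − 5·118 = 64 and ps = 479/6 + (5/12)·118 = 129.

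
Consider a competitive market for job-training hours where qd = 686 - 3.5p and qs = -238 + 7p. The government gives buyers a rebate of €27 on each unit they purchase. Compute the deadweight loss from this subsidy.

Pre-subsidy: 686 - 3.5p = -238 + 7p gives p* = 88, q* = 378.
With the rebate, buyers effectively pay pb = ps − 27, where ps is the price sellers receive.
Demand in terms of ps becomes qd = 686 − 3.5(ps − 27) = 780.5 - 3.5ps. Setting this equal to supply: 780.5 - 3.5ps = -238 + 7ps, so ps = 97.
Buyers pay pb = 97 − 27 = 70; q' = -238 + 7·97 = 441.
The subsidy expands output by 441 − 378 = 63 past the efficient level; on those units the gap between marginal cost and willingness to pay runs from 0 up to 27.
DWL = ½ × 27 × 63 = 850.5.

Deadweight loss = €850.5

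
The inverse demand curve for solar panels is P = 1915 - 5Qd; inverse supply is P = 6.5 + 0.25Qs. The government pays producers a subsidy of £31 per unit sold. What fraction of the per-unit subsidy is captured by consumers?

Consumer share = 20/21

Pre-subsidy: 1915 - 5Q = 6.5 + 0.25Q gives Q* = 7634/21 and P* = 2045/21.
With the subsidy, sellers receive Ps = Pb + 31 for each unit, where Pb is the price buyers pay.
On the curves, Pb = 1915 - 5Q and Ps = 6.5 + 0.25Q; the wedge Ps − Pb = 31 gives 6.5 + 0.25Q − (1915 - 5Q) = 31, so Q' = 2586/7.
Then Pb = 1915 − 5·(2586/7) = 475/7 and Ps = 6.5 + 0.25·(2586/7) = 692/7.
Buyers' price falls by P* − Pb = 2045/21 − 475/7 = 620/21; sellers' price rises by Ps − P* = 692/7 − 2045/21 = 31/21.
So consumers capture (620/21)/31 = 20/21 of each unit of subsidy.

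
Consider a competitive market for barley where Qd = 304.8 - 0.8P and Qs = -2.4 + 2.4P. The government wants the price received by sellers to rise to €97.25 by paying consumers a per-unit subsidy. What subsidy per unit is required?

Required subsidy s = €5 per unit

At a seller price of 97.25, quantity supplied is -2.4 + 2.4·97.25 = 231.
Buyers absorb 231 only when they pay Pb with 304.8 − 0.8·Pb = 231, i.e. Pb = 92.25.
s = Ps − Pb = 97.25 − 92.25 = 5.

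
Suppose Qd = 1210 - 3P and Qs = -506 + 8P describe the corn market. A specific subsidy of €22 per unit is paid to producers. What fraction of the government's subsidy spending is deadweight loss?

DWL / government spending = 12/395

Pre-subsidy: 1210 - 3P = -506 + 8P gives P* = 156, Q* = 742.
With the subsidy, sellers receive Ps = Pb + 22 for each unit, where Pb is the price buyers pay.
Supply in terms of Pb becomes Qs = -506 + 8(Pb + 22) = -330 + 8Pb. Setting this equal to demand: 1210 - 3Pb = -330 + 8Pb, so Pb = 140.
Sellers receive Ps = 140 + 22 = 162; Q' = 1210 − 3·140 = 790.
ΔCS = ½(742 + 790)(156 − 140) = 12256; ΔPS = ½(742 + 790)(162 − 156) = 4596.
Government spending = 22 × 790 = 17380.
DWL = ½ × 22 × (790 − 742) = 528; fraction = 528 / 17380 = 12/395.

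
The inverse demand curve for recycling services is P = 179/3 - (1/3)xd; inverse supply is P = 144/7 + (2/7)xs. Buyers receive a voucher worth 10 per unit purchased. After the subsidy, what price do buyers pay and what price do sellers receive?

Buyers pay 432/13; sellers receive 562/13

Pre-subsidy: 179/3 - (1/3)x = 144/7 + (2/7)x gives x* = 821/13 and P* = 502/13.
With the rebate, buyers effectively pay Pb = Ps − 10, where Ps is the price sellers receive.
On the curves, Pb = 179/3 - (1/3)x and Ps = 144/7 + (2/7)x; the wedge Ps − Pb = 10 gives 144/7 + (2/7)x − (179/3 - (1/3)x) = 10, so x' = 1031/13.
Then Pb = 179/3 − (1/3)·(1031/13) = 432/13 and Ps = 144/7 + (2/7)·(1031/13) = 562/13.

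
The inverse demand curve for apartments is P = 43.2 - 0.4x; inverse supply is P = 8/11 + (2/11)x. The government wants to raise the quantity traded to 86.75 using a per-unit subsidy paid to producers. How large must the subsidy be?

At x = 86.75, from the demand curve buyers pay Pb = 43.2 − 0.4·86.75 = 8.5; from the supply curve sellers need Ps = 8/11 + (2/11)·86.75 = 16.5.
The subsidy must fill the gap: s = Ps − Pb = 16.5 − 8.5 = 8.

Required subsidy s = 8 per unit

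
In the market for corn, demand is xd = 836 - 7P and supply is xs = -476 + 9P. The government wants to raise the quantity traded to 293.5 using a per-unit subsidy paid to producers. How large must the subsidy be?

At x = 293.5, invert demand for the buyer price: Pb = (836 − 293.5)/7 = 77.5; invert supply for the seller price: Ps = (293.5 − (-476))/9 = 85.5.
The subsidy must fill the gap: s = Ps − Pb = 85.5 − 77.5 = 8.

Required subsidy s = 8 per unit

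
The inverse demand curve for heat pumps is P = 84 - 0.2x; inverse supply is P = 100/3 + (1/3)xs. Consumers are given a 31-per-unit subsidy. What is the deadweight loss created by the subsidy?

Deadweight loss = 900.9375

Pre-subsidy: 84 - 0.2x = 100/3 + (1/3)x gives x* = 95 and P* = 65.
With the rebate, buyers effectively pay Pb = Ps − 31, where Ps is the price sellers receive.
On the curves, Pb = 84 - 0.2x and Ps = 100/3 + (1/3)x; the wedge Ps − Pb = 31 gives 100/3 + (1/3)x − (84 - 0.2x) = 31, so x' = 153.125.
Then Pb = 84 − 0.2·153.125 = 53.375 and Ps = 100/3 + (1/3)·153.125 = 84.375.
The subsidy expands output by 153.125 − 95 = 58.125 past the efficient level; on those units the gap between marginal cost and willingness to pay runs from 0 up to 31.
DWL = ½ × 31 × 58.125 = 900.9375.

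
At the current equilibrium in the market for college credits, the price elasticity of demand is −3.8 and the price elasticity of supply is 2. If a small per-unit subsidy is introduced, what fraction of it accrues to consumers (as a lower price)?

Consumer share = 10/29

For a small subsidy around the equilibrium, the benefit split depends on the relative slopes, which at a point are proportional to the elasticities.
Buyer share = εs/(εs + |εd|) = 2/(2 + 3.8) = 10/29; seller share = |εd|/(εs + |εd|) = 19/29.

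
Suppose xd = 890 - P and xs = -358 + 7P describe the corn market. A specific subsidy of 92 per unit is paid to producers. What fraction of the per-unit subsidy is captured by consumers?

Consumer share = 0.875

Pre-subsidy: 890 - P = -358 + 7P gives P* = 156, x* = 734.
With the subsidy, sellers receive Ps = Pb + 92 for each unit, where Pb is the price buyers pay.
Supply in terms of Pb becomes xs = -358 + 7(Pb + 92) = 286 + 7Pb. Setting this equal to demand: 890 - Pb = 286 + 7Pb, so Pb = 75.5.
Sellers receive Ps = 75.5 + 92 = 167.5; x' = 890 − 1·75.5 = 814.5.
Buyers' price falls by P* − Pb = 156 − 75.5 = 80.5; sellers' price rises by Ps − P* = 167.5 − 156 = 11.5.
So consumers capture 80.5/92 = 0.875 of each unit of subsidy.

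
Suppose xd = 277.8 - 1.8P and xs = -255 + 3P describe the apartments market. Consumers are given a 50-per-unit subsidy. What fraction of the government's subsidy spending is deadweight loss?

DWL / government spending = 75/358

Pre-subsidy: 277.8 - 1.8P = -255 + 3P gives P* = 111, x* = 78.
With the rebate, buyers effectively pay Pb = Ps − 50, where Ps is the price sellers receive.
Demand in terms of Ps becomes xd = 277.8 − 1.8(Ps − 50) = 367.8 - 1.8Ps. Setting this equal to supply: 367.8 - 1.8Ps = -255 + 3Ps, so Ps = 129.75.
Buyers pay Pb = 129.75 − 50 = 79.75; x' = -255 + 3·129.75 = 134.25.
ΔCS = ½(78 + 134.25)(111 − 79.75) = 3316.40625; ΔPS = ½(78 + 134.25)(129.75 − 111) = 1989.84375.
Government spending = 50 × 134.25 = 6712.5.
DWL = ½ × 50 × (134.25 − 78) = 1406.25; fraction = 1406.25 / 6712.5 = 75/358.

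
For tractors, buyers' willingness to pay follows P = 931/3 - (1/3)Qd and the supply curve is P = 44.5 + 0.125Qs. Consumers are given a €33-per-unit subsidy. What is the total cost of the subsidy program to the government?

Government cost = €21516

Pre-subsidy: 931/3 - (1/3)Q = 44.5 + 0.125Q gives Q* = 580 and P* = 117.
With the rebate, buyers effectively pay Pb = Ps − 33, where Ps is the price sellers receive.
On the curves, Pb = 931/3 - (1/3)Q and Ps = 44.5 + 0.125Q; the wedge Ps − Pb = 33 gives 44.5 + 0.125Q − (931/3 - (1/3)Q) = 33, so Q' = 652.
Then Pb = 931/3 − (1/3)·652 = 93 and Ps = 44.5 + 0.125·652 = 126.
Government outlay = subsidy × quantity = 33 × 652 = 21516.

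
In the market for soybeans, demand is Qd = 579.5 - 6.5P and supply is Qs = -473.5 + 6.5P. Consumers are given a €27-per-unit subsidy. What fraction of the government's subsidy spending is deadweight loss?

Pre-subsidy: 579.5 - 6.5P = -473.5 + 6.5P gives P* = 81, Q* = 53.
With the rebate, buyers effectively pay Pb = Ps − 27, where Ps is the price sellers receive.
Demand in terms of Ps becomes Qd = 579.5 − 6.5(Ps − 27) = 755 - 6.5Ps. Setting this equal to supply: 755 - 6.5Ps = -473.5 + 6.5Ps, so Ps = 94.5.
Buyers pay Pb = 94.5 − 27 = 67.5; Q' = -473.5 + 6.5·94.5 = 140.75.
ΔCS = ½(53 + 140.75)(81 − 67.5) = 1307.8125; ΔPS = ½(53 + 140.75)(94.5 − 81) = 1307.8125.
Government spending = 27 × 140.75 = 3800.25.
DWL = ½ × 27 × (140.75 − 53) = 1184.625; fraction = 1184.625 / 3800.25 = 351/1126.

DWL / government spending = 351/1126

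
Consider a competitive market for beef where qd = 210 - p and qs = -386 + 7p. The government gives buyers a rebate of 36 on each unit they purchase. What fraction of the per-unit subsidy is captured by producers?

Producer share = 0.125

Pre-subsidy: 210 - p = -386 + 7p gives p* = 74.5, q* = 135.5.
With the rebate, buyers effectively pay pb = ps − 36, where ps is the price sellers receive.
Demand in terms of ps becomes qd = 210 − 1(ps − 36) = 246 - ps. Setting this equal to supply: 246 - ps = -386 + 7ps, so ps = 79.
Buyers pay pb = 79 − 36 = 43; q' = -386 + 7·79 = 167.
Buyers' price falls by p* − pb = 74.5 − 43 = 31.5; sellers' price rises by ps − p* = 79 − 74.5 = 4.5.
So producers capture 4.5/36 = 0.125 of each unit of subsidy.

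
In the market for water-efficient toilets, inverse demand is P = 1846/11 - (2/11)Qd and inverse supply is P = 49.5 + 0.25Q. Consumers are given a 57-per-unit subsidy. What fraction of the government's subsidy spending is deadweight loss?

DWL / government spending = 33/203

Pre-subsidy: 1846/11 - (2/11)Q = 49.5 + 0.25Q gives Q* = 274 and P* = 118.
With the rebate, buyers effectively pay Pb = Ps − 57, where Ps is the price sellers receive.
On the curves, Pb = 1846/11 - (2/11)Q and Ps = 49.5 + 0.25Q; the wedge Ps − Pb = 57 gives 49.5 + 0.25Q − (1846/11 - (2/11)Q) = 57, so Q' = 406.
Then Pb = 1846/11 − (2/11)·406 = 94 and Ps = 49.5 + 0.25·406 = 151.
ΔCS = ½(274 + 406)(118 − 94) = 8160; ΔPS = ½(274 + 406)(151 − 118) = 11220.
Government spending = 57 × 406 = 23142.
DWL = ½ × 57 × (406 − 274) = 3762; fraction = 3762 / 23142 = 33/203.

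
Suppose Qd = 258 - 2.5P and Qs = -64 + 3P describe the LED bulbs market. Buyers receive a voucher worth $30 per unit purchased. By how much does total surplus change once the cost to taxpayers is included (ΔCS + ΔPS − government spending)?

Net change in total surplus = -6750/11

Pre-subsidy: 258 - 2.5P = -64 + 3P gives P* = 644/11, Q* = 1228/11.
With the rebate, buyers effectively pay Pb = Ps − 30, where Ps is the price sellers receive.
Demand in terms of Ps becomes Qd = 258 − 2.5(Ps − 30) = 333 - 2.5Ps. Setting this equal to supply: 333 - 2.5Ps = -64 + 3Ps, so Ps = 794/11.
Buyers pay Pb = 794/11 − 30 = 464/11; Q' = -64 + 3·(794/11) = 1678/11.
ΔCS = ½(1228/11 + 1678/11)(644/11 − 464/11) = 261540/121; ΔPS = ½(1228/11 + 1678/11)(794/11 − 644/11) = 217950/121.
Government spending = 30 × 1678/11 = 50340/11.
Net change = 261540/121 + 217950/121 − 50340/11 = -6750/11. The loss equals the DWL triangle ½·30·450/11.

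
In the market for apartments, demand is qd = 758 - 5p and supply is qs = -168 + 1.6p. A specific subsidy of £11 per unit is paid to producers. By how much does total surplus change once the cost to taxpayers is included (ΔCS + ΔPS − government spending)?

Pre-subsidy: 758 - 5p = -168 + 1.6p gives p* = 4630/33, q* = 1864/33.
With the subsidy, sellers receive ps = pb + 11 for each unit, where pb is the price buyers pay.
Supply in terms of pb becomes qs = -168 + 1.6(pb + 11) = -150.4 + 1.6pb. Setting this equal to demand: 758 - 5pb = -150.4 + 1.6pb, so pb = 1514/11.
Sellers receive ps = 1514/11 + 11 = 1635/11; q' = 758 − 5·(1514/11) = 768/11.
ΔCS = ½(1864/33 + 768/11)(4630/33 − 1514/11) = 16672/99; ΔPS = ½(1864/33 + 768/11)(1635/11 − 4630/33) = 52100/99.
Government spending = 11 × 768/11 = 768.
Net change = 16672/99 + 52100/99 − 768 = -220/3. The loss equals the DWL triangle ½·11·40/3.

Net change in total surplus = -220/3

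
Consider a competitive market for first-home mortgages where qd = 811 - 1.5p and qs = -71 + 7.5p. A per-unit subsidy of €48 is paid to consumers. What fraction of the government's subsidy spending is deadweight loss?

DWL / government spending = 15/362

Pre-subsidy: 811 - 1.5p = -71 + 7.5p gives p* = 98, q* = 664.
With the rebate, buyers effectively pay pb = ps − 48, where ps is the price sellers receive.
Demand in terms of ps becomes qd = 811 − 1.5(ps − 48) = 883 - 1.5ps. Setting this equal to supply: 883 - 1.5ps = -71 + 7.5ps, so ps = 106.
Buyers pay pb = 106 − 48 = 58; q' = -71 + 7.5·106 = 724.
ΔCS = ½(664 + 724)(98 − 58) = 27760; ΔPS = ½(664 + 724)(106 − 98) = 5552.
Government spending = 48 × 724 = 34752.
DWL = ½ × 48 × (724 − 664) = 1440; fraction = 1440 / 34752 = 15/362.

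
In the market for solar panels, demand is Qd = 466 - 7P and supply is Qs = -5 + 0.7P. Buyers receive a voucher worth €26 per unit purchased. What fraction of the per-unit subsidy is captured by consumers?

Pre-subsidy: 466 - 7P = -5 + 0.7P gives P* = 4710/77, Q* = 416/11.
With the rebate, buyers effectively pay Pb = Ps − 26, where Ps is the price sellers receive.
Demand in terms of Ps becomes Qd = 466 − 7(Ps − 26) = 648 - 7Ps. Setting this equal to supply: 648 - 7Ps = -5 + 0.7Ps, so Ps = 6530/77.
Buyers pay Pb = 6530/77 − 26 = 4528/77; Q' = -5 + 0.7·(6530/77) = 598/11.
Buyers' price falls by P* − Pb = 4710/77 − 4528/77 = 26/11; sellers' price rises by Ps − P* = 6530/77 − 4710/77 = 260/11.
So consumers capture (26/11)/26 = 1/11 of each unit of subsidy.

Consumer share = 1/11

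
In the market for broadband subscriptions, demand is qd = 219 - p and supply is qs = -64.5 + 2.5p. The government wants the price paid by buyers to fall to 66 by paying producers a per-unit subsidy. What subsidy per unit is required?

Required subsidy s = 21 per unit

At a buyer price of 66, quantity demanded is 219 − 1·66 = 153.
Sellers supply 153 only when they receive ps with -64.5 + 2.5·ps = 153, i.e. ps = 87.
s = ps − pb = 87 − 66 = 21.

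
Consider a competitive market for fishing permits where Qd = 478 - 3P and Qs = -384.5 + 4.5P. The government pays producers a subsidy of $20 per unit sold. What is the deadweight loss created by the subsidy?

Pre-subsidy: 478 - 3P = -384.5 + 4.5P gives P* = 115, Q* = 133.
With the subsidy, sellers receive Ps = Pb + 20 for each unit, where Pb is the price buyers pay.
Supply in terms of Pb becomes Qs = -384.5 + 4.5(Pb + 20) = -294.5 + 4.5Pb. Setting this equal to demand: 478 - 3Pb = -294.5 + 4.5Pb, so Pb = 103.
Sellers receive Ps = 103 + 20 = 123; Q' = 478 − 3·103 = 169.
The subsidy expands output by 169 − 133 = 36 past the efficient level; on those units the gap between marginal cost and willingness to pay runs from 0 up to 20.
DWL = ½ × 20 × 36 = 360.

Deadweight loss = $360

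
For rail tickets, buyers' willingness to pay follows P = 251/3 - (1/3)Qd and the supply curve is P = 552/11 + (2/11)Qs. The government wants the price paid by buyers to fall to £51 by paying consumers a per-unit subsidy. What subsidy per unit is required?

At a buyer price of 51, quantity demanded is 251 − 3·51 = 98.
Sellers supply 98 only when they receive Ps = 552/11 + (2/11)·98 = 68.
s = Ps − Pb = 68 − 51 = 17.

Required subsidy s = £17 per unit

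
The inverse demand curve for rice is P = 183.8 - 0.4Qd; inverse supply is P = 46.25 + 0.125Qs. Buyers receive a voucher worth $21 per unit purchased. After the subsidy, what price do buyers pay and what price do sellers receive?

Pre-subsidy: 183.8 - 0.4Q = 46.25 + 0.125Q gives Q* = 262 and P* = 79.
With the rebate, buyers effectively pay Pb = Ps − 21, where Ps is the price sellers receive.
On the curves, Pb = 183.8 - 0.4Q and Ps = 46.25 + 0.125Q; the wedge Ps − Pb = 21 gives 46.25 + 0.125Q − (183.8 - 0.4Q) = 21, so Q' = 302.
Then Pb = 183.8 − 0.4·302 = 63 and Ps = 46.25 + 0.125·302 = 84.

Buyers pay $63; sellers receive $84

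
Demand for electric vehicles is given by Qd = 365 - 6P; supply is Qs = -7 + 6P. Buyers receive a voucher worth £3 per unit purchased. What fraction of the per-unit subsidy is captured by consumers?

Pre-subsidy: 365 - 6P = -7 + 6P gives P* = 31, Q* = 179.
With the rebate, buyers effectively pay Pb = Ps − 3, where Ps is the price sellers receive.
Demand in terms of Ps becomes Qd = 365 − 6(Ps − 3) = 383 - 6Ps. Setting this equal to supply: 383 - 6Ps = -7 + 6Ps, so Ps = 32.5.
Buyers pay Pb = 32.5 − 3 = 29.5; Q' = -7 + 6·32.5 = 188.
Buyers' price falls by P* − Pb = 31 − 29.5 = 1.5; sellers' price rises by Ps − P* = 32.5 − 31 = 1.5.
So consumers capture 1.5/3 = 0.5 of each unit of subsidy.

Consumer share = 0.5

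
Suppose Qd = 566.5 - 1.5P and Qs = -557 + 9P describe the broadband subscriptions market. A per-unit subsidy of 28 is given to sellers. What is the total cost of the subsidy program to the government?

Government cost = 12376

Pre-subsidy: 566.5 - 1.5P = -557 + 9P gives P* = 107, Q* = 406.
With the subsidy, sellers receive Ps = Pb + 28 for each unit, where Pb is the price buyers pay.
Supply in terms of Pb becomes Qs = -557 + 9(Pb + 28) = -305 + 9Pb. Setting this equal to demand: 566.5 - 1.5Pb = -305 + 9Pb, so Pb = 83.
Sellers receive Ps = 83 + 28 = 111; Q' = 566.5 − 1.5·83 = 442.
Government outlay = subsidy × quantity = 28 × 442 = 12376.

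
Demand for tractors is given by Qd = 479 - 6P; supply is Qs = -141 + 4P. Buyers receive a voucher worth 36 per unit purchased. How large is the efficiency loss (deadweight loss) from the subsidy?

Deadweight loss = 1555.2

Pre-subsidy: 479 - 6P = -141 + 4P gives P* = 62, Q* = 107.
With the rebate, buyers effectively pay Pb = Ps − 36, where Ps is the price sellers receive.
Demand in terms of Ps becomes Qd = 479 − 6(Ps − 36) = 695 - 6Ps. Setting this equal to supply: 695 - 6Ps = -141 + 4Ps, so Ps = 83.6.
Buyers pay Pb = 83.6 − 36 = 47.6; Q' = -141 + 4·83.6 = 193.4.
The subsidy expands output by 193.4 − 107 = 86.4 past the efficient level; on those units the gap between marginal cost and willingness to pay runs from 0 up to 36.
DWL = ½ × 36 × 86.4 = 1555.2.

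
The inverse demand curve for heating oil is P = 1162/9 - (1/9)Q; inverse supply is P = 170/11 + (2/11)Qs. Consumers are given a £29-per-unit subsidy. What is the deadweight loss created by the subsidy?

Deadweight loss = £1435.5

Pre-subsidy: 1162/9 - (1/9)Q = 170/11 + (2/11)Q gives Q* = 388 and P* = 86.
With the rebate, buyers effectively pay Pb = Ps − 29, where Ps is the price sellers receive.
On the curves, Pb = 1162/9 - (1/9)Q and Ps = 170/11 + (2/11)Q; the wedge Ps − Pb = 29 gives 170/11 + (2/11)Q − (1162/9 - (1/9)Q) = 29, so Q' = 487.
Then Pb = 1162/9 − (1/9)·487 = 75 and Ps = 170/11 + (2/11)·487 = 104.
The subsidy expands output by 487 − 388 = 99 past the efficient level; on those units the gap between marginal cost and willingness to pay runs from 0 up to 29.
DWL = ½ × 29 × 99 = 1435.5.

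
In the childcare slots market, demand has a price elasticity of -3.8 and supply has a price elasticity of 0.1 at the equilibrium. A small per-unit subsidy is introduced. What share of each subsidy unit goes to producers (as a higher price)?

For a small subsidy around the equilibrium, the benefit split depends on the relative slopes, which at a point are proportional to the elasticities.
Buyer share = εs/(εs + |εd|) = 0.1/(0.1 + 3.8) = 1/39; seller share = |εd|/(εs + |εd|) = 38/39.
So producers capture 38/39 of the subsidy.

Producer share = 38/39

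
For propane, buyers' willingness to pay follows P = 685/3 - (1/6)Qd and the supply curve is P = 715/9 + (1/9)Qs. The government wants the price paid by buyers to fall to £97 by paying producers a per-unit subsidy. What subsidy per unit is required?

At a buyer price of 97, quantity demanded is 1370 − 6·97 = 788.
Sellers supply 788 only when they receive Ps = 715/9 + (1/9)·788 = 167.
s = Ps − Pb = 167 − 97 = 70.

Required subsidy s = £70 per unit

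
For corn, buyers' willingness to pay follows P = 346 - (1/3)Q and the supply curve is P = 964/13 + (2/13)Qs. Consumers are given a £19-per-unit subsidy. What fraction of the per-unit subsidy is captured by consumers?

Consumer share = 13/19

Pre-subsidy: 346 - (1/3)Q = 964/13 + (2/13)Q gives Q* = 558 and P* = 160.
With the rebate, buyers effectively pay Pb = Ps − 19, where Ps is the price sellers receive.
On the curves, Pb = 346 - (1/3)Q and Ps = 964/13 + (2/13)Q; the wedge Ps − Pb = 19 gives 964/13 + (2/13)Q − (346 - (1/3)Q) = 19, so Q' = 597.
Then Pb = 346 − (1/3)·597 = 147 and Ps = 964/13 + (2/13)·597 = 166.
Buyers' price falls by P* − Pb = 160 − 147 = 13; sellers' price rises by Ps − P* = 166 − 160 = 6.
So consumers capture 13/19 = 13/19 of each unit of subsidy.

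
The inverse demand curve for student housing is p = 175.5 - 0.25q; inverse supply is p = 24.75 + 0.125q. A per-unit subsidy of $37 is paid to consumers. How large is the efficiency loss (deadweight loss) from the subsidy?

Pre-subsidy: 175.5 - 0.25q = 24.75 + 0.125q gives q* = 402 and p* = 75.
With the rebate, buyers effectively pay pb = ps − 37, where ps is the price sellers receive.
On the curves, pb = 175.5 - 0.25q and ps = 24.75 + 0.125q; the wedge ps − pb = 37 gives 24.75 + 0.125q − (175.5 - 0.25q) = 37, so q' = 1502/3.
Then pb = 175.5 − 0.25·(1502/3) = 151/3 and ps = 24.75 + 0.125·(1502/3) = 262/3.
The subsidy expands output by 1502/3 − 402 = 296/3 past the efficient level; on those units the gap between marginal cost and willingness to pay runs from 0 up to 37.
DWL = ½ × 37 × 296/3 = 5476/3.

Deadweight loss = 5476/3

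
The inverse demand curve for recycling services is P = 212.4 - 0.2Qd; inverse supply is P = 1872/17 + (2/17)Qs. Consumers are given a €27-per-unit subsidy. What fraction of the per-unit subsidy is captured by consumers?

Pre-subsidy: 212.4 - 0.2Q = 1872/17 + (2/17)Q gives Q* = 322 and P* = 148.
With the rebate, buyers effectively pay Pb = Ps − 27, where Ps is the price sellers receive.
On the curves, Pb = 212.4 - 0.2Q and Ps = 1872/17 + (2/17)Q; the wedge Ps − Pb = 27 gives 1872/17 + (2/17)Q − (212.4 - 0.2Q) = 27, so Q' = 407.
Then Pb = 212.4 − 0.2·407 = 131 and Ps = 1872/17 + (2/17)·407 = 158.
Buyers' price falls by P* − Pb = 148 − 131 = 17; sellers' price rises by Ps − P* = 158 − 148 = 10.
So consumers capture 17/27 = 17/27 of each unit of subsidy.

Consumer share = 17/27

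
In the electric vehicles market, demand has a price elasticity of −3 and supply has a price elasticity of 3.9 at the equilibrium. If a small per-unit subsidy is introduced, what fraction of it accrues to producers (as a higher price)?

Producer share = 10/23

For a small subsidy around the equilibrium, the benefit split depends on the relative slopes, which at a point are proportional to the elasticities.
Buyer share = εs/(εs + |εd|) = 3.9/(3.9 + 3) = 13/23; seller share = |εd|/(εs + |εd|) = 10/23.
So producers capture 10/23 of the subsidy.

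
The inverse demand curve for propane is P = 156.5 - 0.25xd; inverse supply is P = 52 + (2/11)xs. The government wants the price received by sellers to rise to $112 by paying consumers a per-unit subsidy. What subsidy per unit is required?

Required subsidy s = $38 per unit

At a seller price of 112, quantity supplied is -286 + 5.5·112 = 330.
Buyers absorb 330 only when they pay Pb = 156.5 − 0.25·330 = 74.
s = Ps − Pb = 112 − 74 = 38.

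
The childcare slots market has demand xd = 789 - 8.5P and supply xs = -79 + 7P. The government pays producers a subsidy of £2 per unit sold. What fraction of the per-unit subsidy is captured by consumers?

Pre-subsidy: 789 - 8.5P = -79 + 7P gives P* = 56, x* = 313.
With the subsidy, sellers receive Ps = Pb + 2 for each unit, where Pb is the price buyers pay.
Supply in terms of Pb becomes xs = -79 + 7(Pb + 2) = -65 + 7Pb. Setting this equal to demand: 789 - 8.5Pb = -65 + 7Pb, so Pb = 1708/31.
Sellers receive Ps = 1708/31 + 2 = 1770/31; x' = 789 − 8.5·(1708/31) = 9941/31.
Buyers' price falls by P* − Pb = 56 − 1708/31 = 28/31; sellers' price rises by Ps − P* = 1770/31 − 56 = 34/31.
So consumers capture (28/31)/2 = 14/31 of each unit of subsidy.

Consumer share = 14/31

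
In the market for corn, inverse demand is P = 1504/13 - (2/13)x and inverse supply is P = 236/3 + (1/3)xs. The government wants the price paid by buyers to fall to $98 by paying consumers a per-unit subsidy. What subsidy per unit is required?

Required subsidy s = $19 per unit

At a buyer price of 98, quantity demanded is 752 − 6.5·98 = 115.
Sellers supply 115 only when they receive Ps = 236/3 + (1/3)·115 = 117.
s = Ps − Pb = 117 − 98 = 19.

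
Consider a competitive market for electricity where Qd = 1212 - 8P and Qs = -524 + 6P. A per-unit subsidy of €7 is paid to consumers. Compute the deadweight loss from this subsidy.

Pre-subsidy: 1212 - 8P = -524 + 6P gives P* = 124, Q* = 220.
With the rebate, buyers effectively pay Pb = Ps − 7, where Ps is the price sellers receive.
Demand in terms of Ps becomes Qd = 1212 − 8(Ps − 7) = 1268 - 8Ps. Setting this equal to supply: 1268 - 8Ps = -524 + 6Ps, so Ps = 128.
Buyers pay Pb = 128 − 7 = 121; Q' = -524 + 6·128 = 244.
The subsidy expands output by 244 − 220 = 24 past the efficient level; on those units the gap between marginal cost and willingness to pay runs from 0 up to 7.
DWL = ½ × 7 × 24 = 84.

Deadweight loss = €84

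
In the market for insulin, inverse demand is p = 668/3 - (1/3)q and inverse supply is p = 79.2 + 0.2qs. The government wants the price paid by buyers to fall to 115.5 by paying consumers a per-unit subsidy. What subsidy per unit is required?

At a buyer price of 115.5, quantity demanded is 668 − 3·115.5 = 321.5.
Sellers supply 321.5 only when they receive ps = 79.2 + 0.2·321.5 = 143.5.
s = ps − pb = 143.5 − 115.5 = 28.

Required subsidy s = 28 per unit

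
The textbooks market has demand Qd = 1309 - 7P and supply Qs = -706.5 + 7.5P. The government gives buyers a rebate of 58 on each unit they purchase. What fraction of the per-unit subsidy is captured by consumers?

Consumer share = 15/29

Pre-subsidy: 1309 - 7P = -706.5 + 7.5P gives P* = 139, Q* = 336.
With the rebate, buyers effectively pay Pb = Ps − 58, where Ps is the price sellers receive.
Demand in terms of Ps becomes Qd = 1309 − 7(Ps − 58) = 1715 - 7Ps. Setting this equal to supply: 1715 - 7Ps = -706.5 + 7.5Ps, so Ps = 167.
Buyers pay Pb = 167 − 58 = 109; Q' = -706.5 + 7.5·167 = 546.
Buyers' price falls by P* − Pb = 139 − 109 = 30; sellers' price rises by Ps − P* = 167 − 139 = 28.
So consumers capture 30/58 = 15/29 of each unit of subsidy.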